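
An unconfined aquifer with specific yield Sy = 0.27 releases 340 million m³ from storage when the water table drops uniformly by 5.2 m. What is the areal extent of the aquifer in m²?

A ≈ 2.42 × 10^8 m²

ΔV = 340 million m³ = 3.4 × 10^8 m³
A = ΔV / (Sy × Δh) = 3.4 × 10^8 / (0.27 × 5.2) = 2.422 × 10^8 m²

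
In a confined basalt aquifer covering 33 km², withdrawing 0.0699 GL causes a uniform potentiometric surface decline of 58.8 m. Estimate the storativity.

S ≈ 3.6 × 10^-5

A = 33 km² = 3.3 × 10^7 m²
ΔV = 0.0699 GL = 69900 m³
S = ΔV / (A × Δh) = 69900 m³ / (3.3 × 10^7 m² × 58.8 m) = 3.602 × 10^-5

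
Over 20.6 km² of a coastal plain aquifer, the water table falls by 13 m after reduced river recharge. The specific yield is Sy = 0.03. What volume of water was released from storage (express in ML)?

A = 20.6 km² = 2.06 × 10^7 m²
ΔV = Sy × A × Δh = 0.03 × 2.06 × 10^7 m² × 13 m = 8.034 × 10^6 m³
ΔV = 8.034 × 10^6 m³ = 8034 ML

ΔV ≈ 8030 ML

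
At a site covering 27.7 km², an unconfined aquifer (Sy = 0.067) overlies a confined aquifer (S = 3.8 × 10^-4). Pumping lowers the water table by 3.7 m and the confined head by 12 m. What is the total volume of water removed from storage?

A = 27.7 km² = 2.77 × 10^7 m²
Unconfined: ΔV_u = Sy × A × Δh_u = 0.067 × 2.77 × 10^7 × 3.7 = 6.867 × 10^6 m³
Confined: ΔV_c = S × A × Δh_c = 3.8 × 10^-4 × 2.77 × 10^7 × 12 = 1.263 × 10^5 m³
Total ΔV = 6.867 × 10^6 + 1.263 × 10^5 = 6.993 × 10^6 m³

ΔV ≈ 6.99 × 10^6 m³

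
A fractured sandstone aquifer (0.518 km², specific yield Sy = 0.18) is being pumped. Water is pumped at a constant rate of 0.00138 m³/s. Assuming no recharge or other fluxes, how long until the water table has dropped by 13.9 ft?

t ≈ 3310 days

A = 0.518 km² = 5.18 × 10^5 m²
Δh = 13.9 ft = 4.237 m
ΔV = Sy × A × Δh = 0.18 × 5.18 × 10^5 × 4.237 = 3.95 × 10^5 m³
Q = 0.00138 m³/s = 119.2 m³/d
t = ΔV / Q = 3.95 × 10^5 m³ / 119.2 m³/d = 3313 d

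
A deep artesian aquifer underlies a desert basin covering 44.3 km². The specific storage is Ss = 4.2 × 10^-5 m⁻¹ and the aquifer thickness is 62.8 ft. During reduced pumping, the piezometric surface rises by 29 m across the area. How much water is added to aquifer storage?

b = 62.8 ft = 19.14 m
S = Ss × b = 4.2 × 10^-5 m⁻¹ × 19.14 m = 8.039 × 10^-4
A = 44.3 km² = 4.43 × 10^7 m²
ΔV = S × A × Δh = 8.039 × 10^-4 × 4.43 × 10^7 m² × 29 m = 1.033 × 10^6 m³

ΔV ≈ 1.03 × 10^6 m³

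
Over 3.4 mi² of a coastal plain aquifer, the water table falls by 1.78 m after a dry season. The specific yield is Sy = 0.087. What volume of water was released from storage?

ΔV ≈ 1.36 × 10^6 m³

A = 3.4 mi² = 8.806 × 10^6 m²
ΔV = Sy × A × Δh = 0.087 × 8.806 × 10^6 m² × 1.78 m = 1.364 × 10^6 m³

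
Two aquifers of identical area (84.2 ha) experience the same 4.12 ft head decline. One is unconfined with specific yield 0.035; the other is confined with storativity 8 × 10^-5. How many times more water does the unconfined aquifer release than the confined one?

ΔV_u / ΔV_c ≈ 438

A = 84.2 ha = 8.42 × 10^5 m²
Δh = 4.12 ft = 1.256 m
Unconfined: ΔV_u = Sy × A × Δh = 0.035 × 8.42 × 10^5 × 1.256 = 37010 m³
Confined: ΔV_c = S × A × Δh = 8 × 10^-5 × 8.42 × 10^5 × 1.256 = 84.59 m³
Ratio = ΔV_u / ΔV_c = Sy / S = 0.035 / 8 × 10^-5 = 437.5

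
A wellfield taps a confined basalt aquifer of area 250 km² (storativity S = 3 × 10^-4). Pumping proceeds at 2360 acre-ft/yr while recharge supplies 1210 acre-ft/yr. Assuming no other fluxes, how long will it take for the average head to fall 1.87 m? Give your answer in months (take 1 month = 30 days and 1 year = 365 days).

t ≈ 1.2 months

A = 250 km² = 2.5 × 10^8 m²
ΔV = S × A × Δh = 3 × 10^-4 × 2.5 × 10^8 × 1.87 = 1.403 × 10^5 m³
Net withdrawal = 2360 − 1210 = 1150 acre-ft/yr = 3886 m³/d
t = ΔV / Q = 1.403 × 10^5 m³ / 3886 m³/d = 36.09 d
t = 36.09 d ≈ 1.203 months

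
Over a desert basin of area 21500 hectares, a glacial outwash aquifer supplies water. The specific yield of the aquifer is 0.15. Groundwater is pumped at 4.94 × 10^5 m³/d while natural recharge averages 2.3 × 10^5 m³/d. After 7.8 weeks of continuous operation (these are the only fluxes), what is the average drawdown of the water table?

Δh ≈ 0.447 m

A = 21500 hectares = 2.15 × 10^8 m²
Net abstraction = 4.94 × 10^5 − 2.3 × 10^5 = 2.64 × 10^5 m³/d
t = 7.8 weeks = 54.6 d
ΔV = Q × t = 2.64 × 10^5 m³/d × 54.6 d = 1.441 × 10^7 m³
Δh = ΔV / (Sy × A) = 1.441 × 10^7 / (0.15 × 2.15 × 10^8) = 0.447 m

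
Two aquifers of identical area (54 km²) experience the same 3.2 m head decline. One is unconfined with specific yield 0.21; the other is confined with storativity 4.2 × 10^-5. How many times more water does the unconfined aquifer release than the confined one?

ΔV_u / ΔV_c ≈ 5000

A = 54 km² = 5.4 × 10^7 m²
Unconfined: ΔV_u = Sy × A × Δh = 0.21 × 5.4 × 10^7 × 3.2 = 3.629 × 10^7 m³
Confined: ΔV_c = S × A × Δh = 4.2 × 10^-5 × 5.4 × 10^7 × 3.2 = 7258 m³
Ratio = ΔV_u / ΔV_c = Sy / S = 0.21 / 4.2 × 10^-5 = 5000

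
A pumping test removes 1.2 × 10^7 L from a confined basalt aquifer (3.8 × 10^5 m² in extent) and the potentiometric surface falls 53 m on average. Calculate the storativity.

ΔV = 1.2 × 10^7 L = 12000 m³
S = ΔV / (A × Δh) = 12000 m³ / (3.8 × 10^5 m² × 53 m) = 5.958 × 10^-4

S ≈ 6 × 10^-4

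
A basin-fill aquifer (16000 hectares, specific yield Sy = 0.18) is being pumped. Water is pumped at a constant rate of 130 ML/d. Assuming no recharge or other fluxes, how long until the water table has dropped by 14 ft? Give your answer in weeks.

A = 16000 hectares = 1.6 × 10^8 m²
Δh = 14 ft = 4.267 m
ΔV = Sy × A × Δh = 0.18 × 1.6 × 10^8 × 4.267 = 1.229 × 10^8 m³
Q = 130 ML/d = 1.3 × 10^5 m³/d
t = ΔV / Q = 1.229 × 10^8 m³ / 1.3 × 10^5 m³/d = 945.3 d
t = 945.3 d ≈ 135 weeks

t ≈ 135 weeks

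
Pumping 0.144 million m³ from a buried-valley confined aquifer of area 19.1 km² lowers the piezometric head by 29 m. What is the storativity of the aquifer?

S ≈ 2.6 × 10^-4

A = 19.1 km² = 1.91 × 10^7 m²
ΔV = 0.144 million m³ = 1.44 × 10^5 m³
S = ΔV / (A × Δh) = 1.44 × 10^5 m³ / (1.91 × 10^7 m² × 29 m) = 2.6 × 10^-4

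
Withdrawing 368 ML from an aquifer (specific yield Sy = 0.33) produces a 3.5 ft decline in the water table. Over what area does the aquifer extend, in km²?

Δh = 3.5 ft = 1.067 m
ΔV = 368 ML = 3.68 × 10^5 m³
A = ΔV / (Sy × Δh) = 3.68 × 10^5 / (0.33 × 1.067) = 1.045 × 10^6 m²
A = 1.045 × 10^6 m² = 1.045 km²

A ≈ 1.05 km²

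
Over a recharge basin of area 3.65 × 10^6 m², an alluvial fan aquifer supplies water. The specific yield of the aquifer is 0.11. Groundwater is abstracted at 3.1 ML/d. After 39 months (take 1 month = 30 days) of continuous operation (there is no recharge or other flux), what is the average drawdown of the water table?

Δh ≈ 9.03 m

Q = 3.1 ML/d = 3100 m³/d
t = 39 months = 1170 d
ΔV = Q × t = 3100 m³/d × 1170 d = 3.627 × 10^6 m³
Δh = ΔV / (Sy × A) = 3.627 × 10^6 / (0.11 × 3.65 × 10^6) = 9.034 m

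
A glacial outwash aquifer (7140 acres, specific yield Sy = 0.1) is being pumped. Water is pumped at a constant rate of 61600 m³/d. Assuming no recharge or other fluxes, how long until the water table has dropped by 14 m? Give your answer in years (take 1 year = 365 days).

A = 7140 acres = 2.889 × 10^7 m²
ΔV = Sy × A × Δh = 0.1 × 2.889 × 10^7 × 14 = 4.045 × 10^7 m³
t = ΔV / Q = 4.045 × 10^7 m³ / 61600 m³/d = 656.7 d
t = 656.7 d ≈ 1.799 years

t ≈ 1.8 years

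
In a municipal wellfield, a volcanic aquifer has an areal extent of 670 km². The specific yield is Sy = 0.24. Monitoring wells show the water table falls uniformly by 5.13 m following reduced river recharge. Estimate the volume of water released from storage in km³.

A = 670 km² = 6.7 × 10^8 m²
ΔV = Sy × A × Δh = 0.24 × 6.7 × 10^8 m² × 5.13 m = 8.249 × 10^8 m³
ΔV = 8.249 × 10^8 m³ = 0.8249 km³

ΔV ≈ 0.825 km³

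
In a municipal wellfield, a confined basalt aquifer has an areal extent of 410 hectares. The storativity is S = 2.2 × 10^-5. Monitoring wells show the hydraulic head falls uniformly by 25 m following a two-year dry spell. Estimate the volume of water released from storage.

A = 410 hectares = 4.1 × 10^6 m²
ΔV = S × A × Δh = 2.2 × 10^-5 × 4.1 × 10^6 m² × 25 m = 2255 m³

ΔV ≈ 2260 m³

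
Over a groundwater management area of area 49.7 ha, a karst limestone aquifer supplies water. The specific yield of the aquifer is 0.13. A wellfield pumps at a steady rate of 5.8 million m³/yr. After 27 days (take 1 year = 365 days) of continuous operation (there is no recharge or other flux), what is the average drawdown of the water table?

A = 49.7 ha = 4.97 × 10^5 m²
Q = 5.8 million m³/yr = 15890 m³/d
ΔV = Q × t = 15890 m³/d × 27 d = 4.29 × 10^5 m³
Δh = ΔV / (Sy × A) = 4.29 × 10^5 / (0.13 × 4.97 × 10^5) = 6.64 m

Δh ≈ 6.64 m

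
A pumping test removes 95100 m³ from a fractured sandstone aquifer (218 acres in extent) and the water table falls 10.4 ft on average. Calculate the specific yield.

Sy ≈ 0.034

A = 218 acres = 8.822 × 10^5 m²
Δh = 10.4 ft = 3.17 m
Sy = ΔV / (A × Δh) = 95100 m³ / (8.822 × 10^5 m² × 3.17 m) = 0.03401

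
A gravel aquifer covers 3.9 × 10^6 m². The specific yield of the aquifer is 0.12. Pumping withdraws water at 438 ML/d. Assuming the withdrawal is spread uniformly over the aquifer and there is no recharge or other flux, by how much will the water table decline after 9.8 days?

Q = 438 ML/d = 4.38 × 10^5 m³/d
ΔV = Q × t = 4.38 × 10^5 m³/d × 9.8 d = 4.292 × 10^6 m³
Δh = ΔV / (Sy × A) = 4.292 × 10^6 / (0.12 × 3.9 × 10^6) = 9.172 m

Δh ≈ 9.17 m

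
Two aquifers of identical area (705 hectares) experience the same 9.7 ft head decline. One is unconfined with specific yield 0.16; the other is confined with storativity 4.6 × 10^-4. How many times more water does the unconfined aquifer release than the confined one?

ΔV_u / ΔV_c ≈ 348

A = 705 hectares = 7.05 × 10^6 m²
Δh = 9.7 ft = 2.957 m
Unconfined: ΔV_u = Sy × A × Δh = 0.16 × 7.05 × 10^6 × 2.957 = 3.335 × 10^6 m³
Confined: ΔV_c = S × A × Δh = 4.6 × 10^-4 × 7.05 × 10^6 × 2.957 = 9588 m³
Ratio = ΔV_u / ΔV_c = Sy / S = 0.16 / 4.6 × 10^-4 = 347.8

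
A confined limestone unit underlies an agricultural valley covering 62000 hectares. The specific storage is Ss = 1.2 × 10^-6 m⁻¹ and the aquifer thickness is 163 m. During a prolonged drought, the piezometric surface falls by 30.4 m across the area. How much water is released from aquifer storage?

S = Ss × b = 1.2 × 10^-6 m⁻¹ × 163 m = 1.956 × 10^-4
A = 62000 hectares = 6.2 × 10^8 m²
ΔV = S × A × Δh = 1.956 × 10^-4 × 6.2 × 10^8 m² × 30.4 m = 3.687 × 10^6 m³

ΔV ≈ 3.69 × 10^6 m³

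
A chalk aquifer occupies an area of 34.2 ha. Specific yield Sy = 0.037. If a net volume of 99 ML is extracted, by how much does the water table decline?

A = 34.2 ha = 3.42 × 10^5 m²
ΔV = 99 ML = 99000 m³
Δh = ΔV / (Sy × A) = 99000 m³ / (0.037 × 3.42 × 10^5 m²) = 7.824 m

Δh ≈ 7.82 m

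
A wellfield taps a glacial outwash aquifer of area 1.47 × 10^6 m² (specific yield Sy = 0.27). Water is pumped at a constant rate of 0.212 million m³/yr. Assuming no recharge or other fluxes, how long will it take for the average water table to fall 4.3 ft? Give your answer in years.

t ≈ 2.45 years

Δh = 4.3 ft = 1.311 m
ΔV = Sy × A × Δh = 0.27 × 1.47 × 10^6 × 1.311 = 5.202 × 10^5 m³
Q = 0.212 million m³/yr = 580.8 m³/d
t = ΔV / Q = 5.202 × 10^5 m³ / 580.8 m³/d = 895.6 d
t = 895.6 d ≈ 2.454 years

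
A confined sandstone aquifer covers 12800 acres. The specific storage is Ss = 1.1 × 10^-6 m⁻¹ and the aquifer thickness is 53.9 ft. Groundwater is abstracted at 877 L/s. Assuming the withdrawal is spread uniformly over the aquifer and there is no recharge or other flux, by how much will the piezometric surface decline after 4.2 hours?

Δh ≈ 14.2 m

b = 53.9 ft = 16.43 m
S = Ss × b = 1.1 × 10^-6 m⁻¹ × 16.43 m = 1.807 × 10^-5
A = 12800 acres = 5.18 × 10^7 m²
Q = 877 L/s = 75770 m³/d
t = 4.2 hours = 0.175 d
ΔV = Q × t = 75770 m³/d × 0.175 d = 13260 m³
Δh = ΔV / (S × A) = 13260 / (1.807 × 10^-5 × 5.18 × 10^7) = 14.17 m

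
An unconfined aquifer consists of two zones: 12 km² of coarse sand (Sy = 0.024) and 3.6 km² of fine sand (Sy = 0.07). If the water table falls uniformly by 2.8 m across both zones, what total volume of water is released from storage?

ΔV ≈ 1.51 × 10^6 m³

A₁ = 12 km² = 1.2 × 10^7 m²; A₂ = 3.6 km² = 3.6 × 10^6 m²
ΔV₁ = 0.024 × 1.2 × 10^7 × 2.8 = 8.064 × 10^5 m³
ΔV₂ = 0.07 × 3.6 × 10^6 × 2.8 = 7.056 × 10^5 m³
ΔV = ΔV₁ + ΔV₂ = 1.512 × 10^6 m³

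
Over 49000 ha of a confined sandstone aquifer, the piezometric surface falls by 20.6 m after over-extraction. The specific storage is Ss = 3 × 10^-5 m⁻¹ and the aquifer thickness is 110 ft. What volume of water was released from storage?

b = 110 ft = 33.53 m
S = Ss × b = 3 × 10^-5 m⁻¹ × 33.53 m = 1.006 × 10^-3
A = 49000 ha = 4.9 × 10^8 m²
ΔV = S × A × Δh = 0.001006 × 4.9 × 10^8 m² × 20.6 m = 1.015 × 10^7 m³

ΔV ≈ 1.02 × 10^7 m³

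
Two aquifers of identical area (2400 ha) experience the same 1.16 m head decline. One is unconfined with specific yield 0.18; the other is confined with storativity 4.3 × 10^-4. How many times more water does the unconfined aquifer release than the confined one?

A = 2400 ha = 2.4 × 10^7 m²
Unconfined: ΔV_u = Sy × A × Δh = 0.18 × 2.4 × 10^7 × 1.16 = 5.011 × 10^6 m³
Confined: ΔV_c = S × A × Δh = 4.3 × 10^-4 × 2.4 × 10^7 × 1.16 = 11970 m³
Ratio = ΔV_u / ΔV_c = Sy / S = 0.18 / 4.3 × 10^-4 = 418.6

ΔV_u / ΔV_c ≈ 419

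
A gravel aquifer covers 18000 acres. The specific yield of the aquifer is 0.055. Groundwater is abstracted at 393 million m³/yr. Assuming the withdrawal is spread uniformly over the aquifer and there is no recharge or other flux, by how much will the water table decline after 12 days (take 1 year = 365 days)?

A = 18000 acres = 7.284 × 10^7 m²
Q = 393 million m³/yr = 1.077 × 10^6 m³/d
ΔV = Q × t = 1.077 × 10^6 m³/d × 12 d = 1.292 × 10^7 m³
Δh = ΔV / (Sy × A) = 1.292 × 10^7 / (0.055 × 7.284 × 10^7) = 3.225 m

Δh ≈ 3.22 m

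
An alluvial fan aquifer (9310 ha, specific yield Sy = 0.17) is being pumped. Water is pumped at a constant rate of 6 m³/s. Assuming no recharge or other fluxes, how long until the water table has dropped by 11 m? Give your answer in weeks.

t ≈ 48 weeks

A = 9310 ha = 9.31 × 10^7 m²
ΔV = Sy × A × Δh = 0.17 × 9.31 × 10^7 × 11 = 1.741 × 10^8 m³
Q = 6 m³/s = 5.184 × 10^5 m³/d
t = ΔV / Q = 1.741 × 10^8 m³ / 5.184 × 10^5 m³/d = 335.8 d
t = 335.8 d ≈ 47.98 weeks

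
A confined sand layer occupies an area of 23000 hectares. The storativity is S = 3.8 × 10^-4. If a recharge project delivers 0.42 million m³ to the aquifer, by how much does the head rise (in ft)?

A = 23000 hectares = 2.3 × 10^8 m²
ΔV = 0.42 million m³ = 4.2 × 10^5 m³
Δh = ΔV / (S × A) = 4.2 × 10^5 m³ / (3.8 × 10^-4 × 2.3 × 10^8 m²) = 4.805 m
Δh = 4.805 m = 15.77 ft

Δh ≈ 15.8 ft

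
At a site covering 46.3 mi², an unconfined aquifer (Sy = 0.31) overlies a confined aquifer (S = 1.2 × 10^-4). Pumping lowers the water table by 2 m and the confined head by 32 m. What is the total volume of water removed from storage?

ΔV ≈ 7.48 × 10^7 m³

A = 46.3 mi² = 1.199 × 10^8 m²
Unconfined: ΔV_u = Sy × A × Δh_u = 0.31 × 1.199 × 10^8 × 2 = 7.435 × 10^7 m³
Confined: ΔV_c = S × A × Δh_c = 1.2 × 10^-4 × 1.199 × 10^8 × 32 = 4.605 × 10^5 m³
Total ΔV = 7.435 × 10^7 + 4.605 × 10^5 = 7.481 × 10^7 m³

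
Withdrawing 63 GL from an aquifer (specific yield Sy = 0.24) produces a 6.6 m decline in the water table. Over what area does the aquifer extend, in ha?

A ≈ 3980 ha

ΔV = 63 GL = 6.3 × 10^7 m³
A = ΔV / (Sy × Δh) = 6.3 × 10^7 / (0.24 × 6.6) = 3.977 × 10^7 m²
A = 3.977 × 10^7 m² = 3977 ha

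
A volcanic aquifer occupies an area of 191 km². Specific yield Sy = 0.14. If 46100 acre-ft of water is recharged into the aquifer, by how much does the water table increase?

Δh ≈ 2.13 m

A = 191 km² = 1.91 × 10^8 m²
ΔV = 46100 acre-ft = 5.686 × 10^7 m³
Δh = ΔV / (Sy × A) = 5.686 × 10^7 m³ / (0.14 × 1.91 × 10^8 m²) = 2.127 m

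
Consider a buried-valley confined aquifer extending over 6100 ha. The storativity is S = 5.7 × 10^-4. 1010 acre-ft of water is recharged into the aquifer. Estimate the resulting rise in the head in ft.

Δh ≈ 118 ft

A = 6100 ha = 6.1 × 10^7 m²
ΔV = 1010 acre-ft = 1.246 × 10^6 m³
Δh = ΔV / (S × A) = 1.246 × 10^6 m³ / (5.7 × 10^-4 × 6.1 × 10^7 m²) = 35.83 m
Δh = 35.83 m = 117.6 ft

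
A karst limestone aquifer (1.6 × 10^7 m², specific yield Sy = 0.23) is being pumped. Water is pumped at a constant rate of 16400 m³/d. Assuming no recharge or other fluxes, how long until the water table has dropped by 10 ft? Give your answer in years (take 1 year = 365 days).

t ≈ 1.87 years

Δh = 10 ft = 3.048 m
ΔV = Sy × A × Δh = 0.23 × 1.6 × 10^7 × 3.048 = 1.122 × 10^7 m³
t = ΔV / Q = 1.122 × 10^7 m³ / 16400 m³/d = 683.9 d
t = 683.9 d ≈ 1.874 years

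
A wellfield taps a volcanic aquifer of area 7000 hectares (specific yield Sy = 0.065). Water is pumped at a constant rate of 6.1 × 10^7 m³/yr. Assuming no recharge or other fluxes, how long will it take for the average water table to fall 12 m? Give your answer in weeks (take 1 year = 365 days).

A = 7000 hectares = 7 × 10^7 m²
ΔV = Sy × A × Δh = 0.065 × 7 × 10^7 × 12 = 5.46 × 10^7 m³
Q = 6.1 × 10^7 m³/yr = 1.671 × 10^5 m³/d
t = ΔV / Q = 5.46 × 10^7 m³ / 1.671 × 10^5 m³/d = 326.7 d
t = 326.7 d ≈ 46.67 weeks

t ≈ 46.7 weeks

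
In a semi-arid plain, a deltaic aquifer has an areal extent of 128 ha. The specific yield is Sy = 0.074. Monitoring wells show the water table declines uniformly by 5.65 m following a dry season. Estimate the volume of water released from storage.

ΔV ≈ 5.35 × 10^5 m³

A = 128 ha = 1.28 × 10^6 m²
ΔV = Sy × A × Δh = 0.074 × 1.28 × 10^6 m² × 5.65 m = 5.352 × 10^5 m³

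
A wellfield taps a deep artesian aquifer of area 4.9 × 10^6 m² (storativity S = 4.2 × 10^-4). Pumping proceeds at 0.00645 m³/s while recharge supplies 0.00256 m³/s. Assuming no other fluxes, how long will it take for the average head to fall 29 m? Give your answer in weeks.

ΔV = S × A × Δh = 4.2 × 10^-4 × 4.9 × 10^6 × 29 = 59680 m³
Net withdrawal = 0.00645 − 0.00256 = 0.00389 m³/s = 336.1 m³/d
t = ΔV / Q = 59680 m³ / 336.1 m³/d = 177.6 d
t = 177.6 d ≈ 25.37 weeks

t ≈ 25.4 weeks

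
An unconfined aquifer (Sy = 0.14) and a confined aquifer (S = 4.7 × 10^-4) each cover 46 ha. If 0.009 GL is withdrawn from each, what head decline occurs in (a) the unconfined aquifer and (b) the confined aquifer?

A = 46 ha = 4.6 × 10^5 m²
ΔV = 0.009 GL = 9000 m³
Unconfined: Δh_u = ΔV/(Sy·A) = 9000/(0.14 × 4.6 × 10^5) = 0.1398 m
Confined: Δh_c = ΔV/(S·A) = 9000/(4.7 × 10^-4 × 4.6 × 10^5) = 41.63 m

Δh_u ≈ 0.14 m; Δh_c ≈ 41.6 m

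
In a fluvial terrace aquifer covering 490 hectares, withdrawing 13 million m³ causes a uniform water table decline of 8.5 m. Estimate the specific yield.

A = 490 hectares = 4.9 × 10^6 m²
ΔV = 13 million m³ = 1.3 × 10^7 m³
Sy = ΔV / (A × Δh) = 1.3 × 10^7 m³ / (4.9 × 10^6 m² × 8.5 m) = 0.3121

Sy ≈ 0.31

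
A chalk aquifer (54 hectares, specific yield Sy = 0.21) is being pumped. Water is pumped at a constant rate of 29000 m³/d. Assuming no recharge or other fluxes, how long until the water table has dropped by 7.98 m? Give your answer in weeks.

t ≈ 4.46 weeks

A = 54 hectares = 5.4 × 10^5 m²
ΔV = Sy × A × Δh = 0.21 × 5.4 × 10^5 × 7.98 = 9.049 × 10^5 m³
t = ΔV / Q = 9.049 × 10^5 m³ / 29000 m³/d = 31.2 d
t = 31.2 d ≈ 4.458 weeks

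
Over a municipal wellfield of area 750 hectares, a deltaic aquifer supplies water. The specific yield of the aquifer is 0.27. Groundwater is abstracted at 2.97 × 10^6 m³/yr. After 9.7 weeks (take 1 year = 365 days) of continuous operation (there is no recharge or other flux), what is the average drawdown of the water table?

A = 750 hectares = 7.5 × 10^6 m²
Q = 2.97 × 10^6 m³/yr = 8137 m³/d
t = 9.7 weeks = 67.9 d
ΔV = Q × t = 8137 m³/d × 67.9 d = 5.525 × 10^5 m³
Δh = ΔV / (Sy × A) = 5.525 × 10^5 / (0.27 × 7.5 × 10^6) = 0.2728 m

Δh ≈ 0.273 m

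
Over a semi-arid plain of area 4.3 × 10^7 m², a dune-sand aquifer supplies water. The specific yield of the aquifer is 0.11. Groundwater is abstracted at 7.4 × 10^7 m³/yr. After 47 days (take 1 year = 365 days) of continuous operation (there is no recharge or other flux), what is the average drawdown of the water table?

Δh ≈ 2.01 m

Q = 7.4 × 10^7 m³/yr = 2.027 × 10^5 m³/d
ΔV = Q × t = 2.027 × 10^5 m³/d × 47 d = 9.529 × 10^6 m³
Δh = ΔV / (Sy × A) = 9.529 × 10^6 / (0.11 × 4.3 × 10^7) = 2.015 m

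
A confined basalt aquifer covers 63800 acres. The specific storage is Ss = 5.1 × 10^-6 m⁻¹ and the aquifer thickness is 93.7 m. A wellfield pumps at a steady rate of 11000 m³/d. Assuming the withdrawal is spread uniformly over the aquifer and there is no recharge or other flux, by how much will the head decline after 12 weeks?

Δh ≈ 7.49 m

S = Ss × b = 5.1 × 10^-6 m⁻¹ × 93.7 m = 4.779 × 10^-4
A = 63800 acres = 2.582 × 10^8 m²
t = 12 weeks = 84 d
ΔV = Q × t = 11000 m³/d × 84 d = 9.24 × 10^5 m³
Δh = ΔV / (S × A) = 9.24 × 10^5 / (4.779 × 10^-4 × 2.582 × 10^8) = 7.489 m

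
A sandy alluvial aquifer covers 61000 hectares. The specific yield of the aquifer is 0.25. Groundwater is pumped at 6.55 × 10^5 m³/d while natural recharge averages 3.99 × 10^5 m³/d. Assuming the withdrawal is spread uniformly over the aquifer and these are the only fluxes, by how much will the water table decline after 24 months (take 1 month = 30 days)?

Δh ≈ 1.21 m

A = 61000 hectares = 6.1 × 10^8 m²
Net abstraction = 6.55 × 10^5 − 3.99 × 10^5 = 2.56 × 10^5 m³/d
t = 24 months = 720 d
ΔV = Q × t = 2.56 × 10^5 m³/d × 720 d = 1.843 × 10^8 m³
Δh = ΔV / (Sy × A) = 1.843 × 10^8 / (0.25 × 6.1 × 10^8) = 1.209 m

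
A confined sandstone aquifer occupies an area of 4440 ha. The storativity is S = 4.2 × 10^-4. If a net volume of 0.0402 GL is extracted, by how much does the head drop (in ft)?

A = 4440 ha = 4.44 × 10^7 m²
ΔV = 0.0402 GL = 40200 m³
Δh = ΔV / (S × A) = 40200 m³ / (4.2 × 10^-4 × 4.44 × 10^7 m²) = 2.156 m
Δh = 2.156 m = 7.073 ft

Δh ≈ 7.07 ft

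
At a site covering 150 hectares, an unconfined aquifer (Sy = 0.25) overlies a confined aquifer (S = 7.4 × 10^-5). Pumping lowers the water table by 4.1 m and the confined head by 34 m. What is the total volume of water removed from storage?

ΔV ≈ 1.54 × 10^6 m³

A = 150 hectares = 1.5 × 10^6 m²
Unconfined: ΔV_u = Sy × A × Δh_u = 0.25 × 1.5 × 10^6 × 4.1 = 1.537 × 10^6 m³
Confined: ΔV_c = S × A × Δh_c = 7.4 × 10^-5 × 1.5 × 10^6 × 34 = 3774 m³
Total ΔV = 1.537 × 10^6 + 3774 = 1.541 × 10^6 m³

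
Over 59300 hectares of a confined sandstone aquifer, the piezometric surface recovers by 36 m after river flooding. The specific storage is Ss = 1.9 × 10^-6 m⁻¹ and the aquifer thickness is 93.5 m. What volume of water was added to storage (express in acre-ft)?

ΔV ≈ 3070 acre-ft

S = Ss × b = 1.9 × 10^-6 m⁻¹ × 93.5 m = 1.776 × 10^-4
A = 59300 hectares = 5.93 × 10^8 m²
ΔV = S × A × Δh = 1.776 × 10^-4 × 5.93 × 10^8 m² × 36 m = 3.792 × 10^6 m³
ΔV = 3.792 × 10^6 m³ = 3075 acre-ft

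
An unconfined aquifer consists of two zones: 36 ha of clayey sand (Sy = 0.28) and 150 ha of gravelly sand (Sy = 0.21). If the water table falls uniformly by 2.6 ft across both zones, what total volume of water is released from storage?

A₁ = 36 ha = 3.6 × 10^5 m²; A₂ = 150 ha = 1.5 × 10^6 m²
Δh = 2.6 ft = 0.7925 m
ΔV₁ = 0.28 × 3.6 × 10^5 × 0.7925 = 79880 m³
ΔV₂ = 0.21 × 1.5 × 10^6 × 0.7925 = 2.496 × 10^5 m³
ΔV = ΔV₁ + ΔV₂ = 3.295 × 10^5 m³

ΔV ≈ 3.3 × 10^5 m³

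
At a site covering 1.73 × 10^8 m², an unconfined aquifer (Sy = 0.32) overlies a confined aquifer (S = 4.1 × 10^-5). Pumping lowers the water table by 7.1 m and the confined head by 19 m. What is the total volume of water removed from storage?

ΔV ≈ 3.93 × 10^8 m³

Unconfined: ΔV_u = Sy × A × Δh_u = 0.32 × 1.73 × 10^8 × 7.1 = 3.931 × 10^8 m³
Confined: ΔV_c = S × A × Δh_c = 4.1 × 10^-5 × 1.73 × 10^8 × 19 = 1.348 × 10^5 m³
Total ΔV = 3.931 × 10^8 + 1.348 × 10^5 = 3.932 × 10^8 m³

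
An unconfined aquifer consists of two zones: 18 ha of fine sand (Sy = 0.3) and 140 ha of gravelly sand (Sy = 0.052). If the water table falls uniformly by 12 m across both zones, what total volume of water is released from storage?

A₁ = 18 ha = 1.8 × 10^5 m²; A₂ = 140 ha = 1.4 × 10^6 m²
ΔV₁ = 0.3 × 1.8 × 10^5 × 12 = 6.48 × 10^5 m³
ΔV₂ = 0.052 × 1.4 × 10^6 × 12 = 8.736 × 10^5 m³
ΔV = ΔV₁ + ΔV₂ = 1.522 × 10^6 m³

ΔV ≈ 1.52 × 10^6 m³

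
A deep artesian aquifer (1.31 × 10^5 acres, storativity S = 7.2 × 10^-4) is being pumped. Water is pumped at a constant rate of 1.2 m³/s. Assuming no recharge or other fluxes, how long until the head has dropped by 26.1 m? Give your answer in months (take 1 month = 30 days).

A = 1.31 × 10^5 acres = 5.301 × 10^8 m²
ΔV = S × A × Δh = 7.2 × 10^-4 × 5.301 × 10^8 × 26.1 = 9.962 × 10^6 m³
Q = 1.2 m³/s = 1.037 × 10^5 m³/d
t = ΔV / Q = 9.962 × 10^6 m³ / 1.037 × 10^5 m³/d = 96.09 d
t = 96.09 d ≈ 3.203 months

t ≈ 3.2 months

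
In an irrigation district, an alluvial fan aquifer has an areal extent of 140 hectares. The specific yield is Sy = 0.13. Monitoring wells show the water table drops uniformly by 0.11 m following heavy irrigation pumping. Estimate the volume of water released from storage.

A = 140 hectares = 1.4 × 10^6 m²
ΔV = Sy × A × Δh = 0.13 × 1.4 × 10^6 m² × 0.11 m = 20020 m³

ΔV ≈ 20000 m³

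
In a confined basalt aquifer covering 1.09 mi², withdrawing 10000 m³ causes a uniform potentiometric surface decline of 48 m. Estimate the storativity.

S ≈ 7.4 × 10^-5

A = 1.09 mi² = 2.823 × 10^6 m²
S = ΔV / (A × Δh) = 10000 m³ / (2.823 × 10^6 m² × 48 m) = 7.38 × 10^-5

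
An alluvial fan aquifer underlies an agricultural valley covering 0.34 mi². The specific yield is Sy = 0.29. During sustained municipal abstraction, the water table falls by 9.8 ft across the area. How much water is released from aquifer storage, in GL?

A = 0.34 mi² = 8.806 × 10^5 m²
Δh = 9.8 ft = 2.987 m
ΔV = Sy × A × Δh = 0.29 × 8.806 × 10^5 m² × 2.987 m = 7.628 × 10^5 m³
ΔV = 7.628 × 10^5 m³ = 0.7628 GL

ΔV ≈ 0.763 GL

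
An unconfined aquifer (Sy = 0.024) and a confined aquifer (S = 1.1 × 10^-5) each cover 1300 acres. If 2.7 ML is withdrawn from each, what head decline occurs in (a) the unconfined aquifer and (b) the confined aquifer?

Δh_u ≈ 0.0214 m; Δh_c ≈ 46.7 m

A = 1300 acres = 5.261 × 10^6 m²
ΔV = 2.7 ML = 2700 m³
Unconfined: Δh_u = ΔV/(Sy·A) = 2700/(0.024 × 5.261 × 10^6) = 0.02138 m
Confined: Δh_c = ΔV/(S·A) = 2700/(1.1 × 10^-5 × 5.261 × 10^6) = 46.66 m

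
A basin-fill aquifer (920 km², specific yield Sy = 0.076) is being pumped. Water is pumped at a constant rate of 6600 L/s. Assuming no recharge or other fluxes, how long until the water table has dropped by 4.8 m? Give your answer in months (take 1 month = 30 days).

A = 920 km² = 9.2 × 10^8 m²
ΔV = Sy × A × Δh = 0.076 × 9.2 × 10^8 × 4.8 = 3.356 × 10^8 m³
Q = 6600 L/s = 5.702 × 10^5 m³/d
t = ΔV / Q = 3.356 × 10^8 m³ / 5.702 × 10^5 m³/d = 588.6 d
t = 588.6 d ≈ 19.62 months

t ≈ 19.6 months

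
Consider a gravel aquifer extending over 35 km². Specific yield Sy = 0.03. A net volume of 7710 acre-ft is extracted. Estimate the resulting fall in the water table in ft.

A = 35 km² = 3.5 × 10^7 m²
ΔV = 7710 acre-ft = 9.51 × 10^6 m³
Δh = ΔV / (Sy × A) = 9.51 × 10^6 m³ / (0.03 × 3.5 × 10^7 m²) = 9.057 m
Δh = 9.057 m = 29.72 ft

Δh ≈ 29.7 ft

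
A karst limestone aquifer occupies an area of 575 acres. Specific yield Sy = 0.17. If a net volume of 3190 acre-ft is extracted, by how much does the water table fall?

A = 575 acres = 2.327 × 10^6 m²
ΔV = 3190 acre-ft = 3.935 × 10^6 m³
Δh = ΔV / (Sy × A) = 3.935 × 10^6 m³ / (0.17 × 2.327 × 10^6 m²) = 9.947 m

Δh ≈ 9.95 m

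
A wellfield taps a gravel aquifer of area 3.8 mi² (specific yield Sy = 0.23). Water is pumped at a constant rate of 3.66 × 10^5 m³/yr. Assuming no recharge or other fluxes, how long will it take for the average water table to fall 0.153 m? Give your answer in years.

A = 3.8 mi² = 9.842 × 10^6 m²
ΔV = Sy × A × Δh = 0.23 × 9.842 × 10^6 × 0.153 = 3.463 × 10^5 m³
Q = 3.66 × 10^5 m³/yr = 1003 m³/d
t = ΔV / Q = 3.463 × 10^5 m³ / 1003 m³/d = 345.4 d
t = 345.4 d ≈ 0.9463 years

t ≈ 0.946 years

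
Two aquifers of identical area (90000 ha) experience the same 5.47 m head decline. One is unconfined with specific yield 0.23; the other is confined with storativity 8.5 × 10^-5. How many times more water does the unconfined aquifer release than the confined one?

ΔV_u / ΔV_c ≈ 2710

A = 90000 ha = 9 × 10^8 m²
Unconfined: ΔV_u = Sy × A × Δh = 0.23 × 9 × 10^8 × 5.47 = 1.132 × 10^9 m³
Confined: ΔV_c = S × A × Δh = 8.5 × 10^-5 × 9 × 10^8 × 5.47 = 4.185 × 10^5 m³
Ratio = ΔV_u / ΔV_c = Sy / S = 0.23 / 8.5 × 10^-5 = 2706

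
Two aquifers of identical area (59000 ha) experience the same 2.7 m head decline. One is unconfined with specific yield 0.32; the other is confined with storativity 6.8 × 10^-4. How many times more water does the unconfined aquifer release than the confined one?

A = 59000 ha = 5.9 × 10^8 m²
Unconfined: ΔV_u = Sy × A × Δh = 0.32 × 5.9 × 10^8 × 2.7 = 5.098 × 10^8 m³
Confined: ΔV_c = S × A × Δh = 6.8 × 10^-4 × 5.9 × 10^8 × 2.7 = 1.083 × 10^6 m³
Ratio = ΔV_u / ΔV_c = Sy / S = 0.32 / 6.8 × 10^-4 = 470.6

ΔV_u / ΔV_c ≈ 471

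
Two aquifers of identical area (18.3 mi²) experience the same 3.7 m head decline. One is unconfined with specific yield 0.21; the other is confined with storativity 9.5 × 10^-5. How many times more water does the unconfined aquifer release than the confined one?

ΔV_u / ΔV_c ≈ 2210

A = 18.3 mi² = 4.74 × 10^7 m²
Unconfined: ΔV_u = Sy × A × Δh = 0.21 × 4.74 × 10^7 × 3.7 = 3.683 × 10^7 m³
Confined: ΔV_c = S × A × Δh = 9.5 × 10^-5 × 4.74 × 10^7 × 3.7 = 16660 m³
Ratio = ΔV_u / ΔV_c = Sy / S = 0.21 / 9.5 × 10^-5 = 2211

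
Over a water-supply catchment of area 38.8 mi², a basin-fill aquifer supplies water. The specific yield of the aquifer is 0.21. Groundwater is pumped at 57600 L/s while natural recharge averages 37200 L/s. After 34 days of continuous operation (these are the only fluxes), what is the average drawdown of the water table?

Δh ≈ 2.84 m

A = 38.8 mi² = 1.005 × 10^8 m²
Net abstraction = 57600 − 37200 = 20400 L/s
Q_net = 20400 L/s = 1.763 × 10^6 m³/d
ΔV = Q × t = 1.763 × 10^6 m³/d × 34 d = 5.993 × 10^7 m³
Δh = ΔV / (Sy × A) = 5.993 × 10^7 / (0.21 × 1.005 × 10^8) = 2.84 m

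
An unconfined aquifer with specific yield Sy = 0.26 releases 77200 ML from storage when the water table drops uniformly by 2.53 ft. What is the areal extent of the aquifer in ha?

Δh = 2.53 ft = 0.7711 m
ΔV = 77200 ML = 7.72 × 10^7 m³
A = ΔV / (Sy × Δh) = 7.72 × 10^7 / (0.26 × 0.7711) = 3.85 × 10^8 m²
A = 3.85 × 10^8 m² = 38500 ha

A ≈ 38500 ha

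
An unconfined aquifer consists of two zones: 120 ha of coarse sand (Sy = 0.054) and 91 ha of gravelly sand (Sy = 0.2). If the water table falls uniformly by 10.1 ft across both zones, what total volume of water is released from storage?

ΔV ≈ 7.6 × 10^5 m³

A₁ = 120 ha = 1.2 × 10^6 m²; A₂ = 91 ha = 9.1 × 10^5 m²
Δh = 10.1 ft = 3.078 m
ΔV₁ = 0.054 × 1.2 × 10^6 × 3.078 = 1.995 × 10^5 m³
ΔV₂ = 0.2 × 9.1 × 10^5 × 3.078 = 5.603 × 10^5 m³
ΔV = ΔV₁ + ΔV₂ = 7.598 × 10^5 m³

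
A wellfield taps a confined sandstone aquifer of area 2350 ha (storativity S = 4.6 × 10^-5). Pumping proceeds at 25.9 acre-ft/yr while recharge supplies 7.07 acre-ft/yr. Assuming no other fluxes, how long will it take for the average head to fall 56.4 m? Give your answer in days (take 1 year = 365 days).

t ≈ 958 days

A = 2350 ha = 2.35 × 10^7 m²
ΔV = S × A × Δh = 4.6 × 10^-5 × 2.35 × 10^7 × 56.4 = 60970 m³
Net withdrawal = 25.9 − 7.07 = 18.83 acre-ft/yr = 63.63 m³/d
t = ΔV / Q = 60970 m³ / 63.63 m³/d = 958.1 d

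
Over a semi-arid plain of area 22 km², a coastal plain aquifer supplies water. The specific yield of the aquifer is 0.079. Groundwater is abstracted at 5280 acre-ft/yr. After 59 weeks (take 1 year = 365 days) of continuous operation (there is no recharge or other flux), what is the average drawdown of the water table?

A = 22 km² = 2.2 × 10^7 m²
Q = 5280 acre-ft/yr = 17840 m³/d
t = 59 weeks = 413 d
ΔV = Q × t = 17840 m³/d × 413 d = 7.369 × 10^6 m³
Δh = ΔV / (Sy × A) = 7.369 × 10^6 / (0.079 × 2.2 × 10^7) = 4.24 m

Δh ≈ 4.24 m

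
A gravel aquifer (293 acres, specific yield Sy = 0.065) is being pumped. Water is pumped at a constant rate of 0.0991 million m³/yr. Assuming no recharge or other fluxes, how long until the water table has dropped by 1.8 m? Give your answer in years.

t ≈ 1.4 years

A = 293 acres = 1.186 × 10^6 m²
ΔV = Sy × A × Δh = 0.065 × 1.186 × 10^6 × 1.8 = 1.387 × 10^5 m³
Q = 0.0991 million m³/yr = 271.5 m³/d
t = ΔV / Q = 1.387 × 10^5 m³ / 271.5 m³/d = 511 d
t = 511 d ≈ 1.4 years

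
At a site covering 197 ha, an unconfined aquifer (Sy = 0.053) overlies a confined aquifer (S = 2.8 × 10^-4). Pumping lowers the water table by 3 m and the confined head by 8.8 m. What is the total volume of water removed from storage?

A = 197 ha = 1.97 × 10^6 m²
Unconfined: ΔV_u = Sy × A × Δh_u = 0.053 × 1.97 × 10^6 × 3 = 3.132 × 10^5 m³
Confined: ΔV_c = S × A × Δh_c = 2.8 × 10^-4 × 1.97 × 10^6 × 8.8 = 4854 m³
Total ΔV = 3.132 × 10^5 + 4854 = 3.181 × 10^5 m³

ΔV ≈ 3.18 × 10^5 m³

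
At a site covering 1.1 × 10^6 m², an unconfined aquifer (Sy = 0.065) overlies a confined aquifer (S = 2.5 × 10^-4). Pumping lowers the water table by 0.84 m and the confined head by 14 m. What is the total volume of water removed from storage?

Unconfined: ΔV_u = Sy × A × Δh_u = 0.065 × 1.1 × 10^6 × 0.84 = 60060 m³
Confined: ΔV_c = S × A × Δh_c = 2.5 × 10^-4 × 1.1 × 10^6 × 14 = 3850 m³
Total ΔV = 60060 + 3850 = 63910 m³

ΔV ≈ 63900 m³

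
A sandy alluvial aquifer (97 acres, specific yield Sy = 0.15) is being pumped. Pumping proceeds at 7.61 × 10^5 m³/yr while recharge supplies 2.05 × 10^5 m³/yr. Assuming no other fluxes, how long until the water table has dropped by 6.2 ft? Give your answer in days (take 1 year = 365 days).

t ≈ 73 days

A = 97 acres = 3.925 × 10^5 m²
Δh = 6.2 ft = 1.89 m
ΔV = Sy × A × Δh = 0.15 × 3.925 × 10^5 × 1.89 = 1.113 × 10^5 m³
Net withdrawal = 7.61 × 10^5 − 2.05 × 10^5 = 5.56 × 10^5 m³/yr = 1523 m³/d
t = ΔV / Q = 1.113 × 10^5 m³ / 1523 m³/d = 73.05 d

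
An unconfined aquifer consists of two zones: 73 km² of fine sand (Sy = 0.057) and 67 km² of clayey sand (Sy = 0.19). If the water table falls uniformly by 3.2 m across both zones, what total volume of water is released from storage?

ΔV ≈ 5.41 × 10^7 m³

A₁ = 73 km² = 7.3 × 10^7 m²; A₂ = 67 km² = 6.7 × 10^7 m²
ΔV₁ = 0.057 × 7.3 × 10^7 × 3.2 = 1.332 × 10^7 m³
ΔV₂ = 0.19 × 6.7 × 10^7 × 3.2 = 4.074 × 10^7 m³
ΔV = ΔV₁ + ΔV₂ = 5.405 × 10^7 m³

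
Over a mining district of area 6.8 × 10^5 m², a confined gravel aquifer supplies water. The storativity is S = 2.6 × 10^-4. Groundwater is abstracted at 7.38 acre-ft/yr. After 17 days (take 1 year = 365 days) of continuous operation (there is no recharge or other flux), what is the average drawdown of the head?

Q = 7.38 acre-ft/yr = 24.94 m³/d
ΔV = Q × t = 24.94 m³/d × 17 d = 424 m³
Δh = ΔV / (S × A) = 424 / (2.6 × 10^-4 × 6.8 × 10^5) = 2.398 m

Δh ≈ 2.4 m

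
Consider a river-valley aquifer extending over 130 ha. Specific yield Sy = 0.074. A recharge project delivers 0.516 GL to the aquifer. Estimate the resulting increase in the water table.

A = 130 ha = 1.3 × 10^6 m²
ΔV = 0.516 GL = 5.16 × 10^5 m³
Δh = ΔV / (Sy × A) = 5.16 × 10^5 m³ / (0.074 × 1.3 × 10^6 m²) = 5.364 m

Δh ≈ 5.36 m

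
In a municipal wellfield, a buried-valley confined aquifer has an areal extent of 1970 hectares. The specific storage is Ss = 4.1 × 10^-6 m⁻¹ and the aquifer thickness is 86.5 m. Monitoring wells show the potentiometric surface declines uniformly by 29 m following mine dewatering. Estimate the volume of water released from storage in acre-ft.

S = Ss × b = 4.1 × 10^-6 m⁻¹ × 86.5 m = 3.546 × 10^-4
A = 1970 hectares = 1.97 × 10^7 m²
ΔV = S × A × Δh = 3.546 × 10^-4 × 1.97 × 10^7 m² × 29 m = 2.026 × 10^5 m³
ΔV = 2.026 × 10^5 m³ = 164.3 acre-ft

ΔV ≈ 164 acre-ft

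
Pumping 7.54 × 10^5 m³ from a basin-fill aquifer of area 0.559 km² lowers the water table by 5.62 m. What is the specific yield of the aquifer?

A = 0.559 km² = 5.59 × 10^5 m²
Sy = ΔV / (A × Δh) = 7.54 × 10^5 m³ / (5.59 × 10^5 m² × 5.62 m) = 0.24

Sy ≈ 0.24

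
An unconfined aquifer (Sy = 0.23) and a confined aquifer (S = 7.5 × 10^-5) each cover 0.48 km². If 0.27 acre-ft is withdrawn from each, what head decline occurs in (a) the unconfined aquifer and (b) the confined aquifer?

Δh_u ≈ 0.00302 m; Δh_c ≈ 9.25 m

A = 0.48 km² = 4.8 × 10^5 m²
ΔV = 0.27 acre-ft = 333 m³
Unconfined: Δh_u = ΔV/(Sy·A) = 333/(0.23 × 4.8 × 10^5) = 0.003017 m
Confined: Δh_c = ΔV/(S·A) = 333/(7.5 × 10^-5 × 4.8 × 10^5) = 9.251 m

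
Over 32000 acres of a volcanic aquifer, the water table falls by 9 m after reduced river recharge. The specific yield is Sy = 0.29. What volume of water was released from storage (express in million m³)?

ΔV ≈ 338 million m³

A = 32000 acres = 1.295 × 10^8 m²
ΔV = Sy × A × Δh = 0.29 × 1.295 × 10^8 m² × 9 m = 3.38 × 10^8 m³
ΔV = 3.38 × 10^8 m³ = 338 million m³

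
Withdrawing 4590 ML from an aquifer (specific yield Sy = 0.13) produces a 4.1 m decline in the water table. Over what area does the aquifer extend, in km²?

ΔV = 4590 ML = 4.59 × 10^6 m³
A = ΔV / (Sy × Δh) = 4.59 × 10^6 / (0.13 × 4.1) = 8.612 × 10^6 m²
A = 8.612 × 10^6 m² = 8.612 km²

A ≈ 8.61 km²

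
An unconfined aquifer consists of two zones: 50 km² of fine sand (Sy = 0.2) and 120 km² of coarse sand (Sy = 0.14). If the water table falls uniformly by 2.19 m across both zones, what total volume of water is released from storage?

A₁ = 50 km² = 5 × 10^7 m²; A₂ = 120 km² = 1.2 × 10^8 m²
ΔV₁ = 0.2 × 5 × 10^7 × 2.19 = 2.19 × 10^7 m³
ΔV₂ = 0.14 × 1.2 × 10^8 × 2.19 = 3.679 × 10^7 m³
ΔV = ΔV₁ + ΔV₂ = 5.869 × 10^7 m³

ΔV ≈ 5.87 × 10^7 m³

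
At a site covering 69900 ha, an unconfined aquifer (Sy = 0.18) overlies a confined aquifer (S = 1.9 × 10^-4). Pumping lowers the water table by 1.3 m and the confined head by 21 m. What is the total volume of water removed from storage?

A = 69900 ha = 6.99 × 10^8 m²
Unconfined: ΔV_u = Sy × A × Δh_u = 0.18 × 6.99 × 10^8 × 1.3 = 1.636 × 10^8 m³
Confined: ΔV_c = S × A × Δh_c = 1.9 × 10^-4 × 6.99 × 10^8 × 21 = 2.789 × 10^6 m³
Total ΔV = 1.636 × 10^8 + 2.789 × 10^6 = 1.664 × 10^8 m³

ΔV ≈ 1.66 × 10^8 m³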